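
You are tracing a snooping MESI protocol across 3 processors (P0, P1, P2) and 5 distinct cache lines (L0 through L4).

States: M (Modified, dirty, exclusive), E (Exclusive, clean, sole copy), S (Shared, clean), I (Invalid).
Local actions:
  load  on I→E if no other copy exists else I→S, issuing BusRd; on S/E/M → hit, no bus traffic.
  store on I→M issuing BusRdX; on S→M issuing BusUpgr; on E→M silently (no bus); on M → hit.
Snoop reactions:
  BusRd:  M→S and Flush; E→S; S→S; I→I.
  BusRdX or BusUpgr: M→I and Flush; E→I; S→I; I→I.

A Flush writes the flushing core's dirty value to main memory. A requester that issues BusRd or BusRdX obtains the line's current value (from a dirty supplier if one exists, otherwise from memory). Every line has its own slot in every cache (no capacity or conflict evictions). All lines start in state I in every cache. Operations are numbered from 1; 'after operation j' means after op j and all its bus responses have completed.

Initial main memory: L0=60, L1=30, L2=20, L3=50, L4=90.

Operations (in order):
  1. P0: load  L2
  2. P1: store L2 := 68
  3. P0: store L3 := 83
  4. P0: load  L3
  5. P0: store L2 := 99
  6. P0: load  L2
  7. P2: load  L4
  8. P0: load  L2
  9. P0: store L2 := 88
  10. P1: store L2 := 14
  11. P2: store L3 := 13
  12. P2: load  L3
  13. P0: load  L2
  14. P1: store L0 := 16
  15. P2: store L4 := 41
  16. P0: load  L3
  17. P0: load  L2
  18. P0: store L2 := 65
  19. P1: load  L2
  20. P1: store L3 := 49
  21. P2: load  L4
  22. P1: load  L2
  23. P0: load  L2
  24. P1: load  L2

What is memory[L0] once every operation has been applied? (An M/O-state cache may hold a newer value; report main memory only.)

  op1 P0: load  L2 → E/I/I on L2; bus BusRd; mem=20
  op2 P1: store L2 := 68 → I/M/I on L2; bus BusRdX; mem=20
  op3 P0: store L3 := 83 → M/I/I on L3; bus BusRdX; mem=50
  op4 P0: load  L3 → M/I/I on L3; bus (none); mem=50
  op5 P0: store L2 := 99 → M/I/I on L2; bus BusRdX Flush; mem=68
  op6 P0: load  L2 → M/I/I on L2; bus (none); mem=68
  op7 P2: load  L4 → I/I/E on L4; bus BusRd; mem=90
  op8 P0: load  L2 → M/I/I on L2; bus (none); mem=68
  op9 P0: store L2 := 88 → M/I/I on L2; bus (none); mem=68
  op10 P1: store L2 := 14 → I/M/I on L2; bus BusRdX Flush; mem=88
  op11 P2: store L3 := 13 → I/I/M on L3; bus BusRdX Flush; mem=83
  op12 P2: load  L3 → I/I/M on L3; bus (none); mem=83
  op13 P0: load  L2 → S/S/I on L2; bus BusRd Flush; mem=14
  op14 P1: store L0 := 16 → I/M/I on L0; bus BusRdX; mem=60
  op15 P2: store L4 := 41 → I/I/M on L4; bus (none); mem=90
  op16 P0: load  L3 → S/I/S on L3; bus BusRd Flush; mem=13
  op17 P0: load  L2 → S/S/I on L2; bus (none); mem=14
  op18 P0: store L2 := 65 → M/I/I on L2; bus BusUpgr; mem=14
  op19 P1: load  L2 → S/S/I on L2; bus BusRd Flush; mem=65
  op20 P1: store L3 := 49 → I/M/I on L3; bus BusRdX; mem=13
  op21 P2: load  L4 → I/I/M on L4; bus (none); mem=90
  op22 P1: load  L2 → S/S/I on L2; bus (none); mem=65
  op23 P0: load  L2 → S/S/I on L2; bus (none); mem=65
  op24 P1: load  L2 → S/S/I on L2; bus (none); mem=65

memory[L0] = 60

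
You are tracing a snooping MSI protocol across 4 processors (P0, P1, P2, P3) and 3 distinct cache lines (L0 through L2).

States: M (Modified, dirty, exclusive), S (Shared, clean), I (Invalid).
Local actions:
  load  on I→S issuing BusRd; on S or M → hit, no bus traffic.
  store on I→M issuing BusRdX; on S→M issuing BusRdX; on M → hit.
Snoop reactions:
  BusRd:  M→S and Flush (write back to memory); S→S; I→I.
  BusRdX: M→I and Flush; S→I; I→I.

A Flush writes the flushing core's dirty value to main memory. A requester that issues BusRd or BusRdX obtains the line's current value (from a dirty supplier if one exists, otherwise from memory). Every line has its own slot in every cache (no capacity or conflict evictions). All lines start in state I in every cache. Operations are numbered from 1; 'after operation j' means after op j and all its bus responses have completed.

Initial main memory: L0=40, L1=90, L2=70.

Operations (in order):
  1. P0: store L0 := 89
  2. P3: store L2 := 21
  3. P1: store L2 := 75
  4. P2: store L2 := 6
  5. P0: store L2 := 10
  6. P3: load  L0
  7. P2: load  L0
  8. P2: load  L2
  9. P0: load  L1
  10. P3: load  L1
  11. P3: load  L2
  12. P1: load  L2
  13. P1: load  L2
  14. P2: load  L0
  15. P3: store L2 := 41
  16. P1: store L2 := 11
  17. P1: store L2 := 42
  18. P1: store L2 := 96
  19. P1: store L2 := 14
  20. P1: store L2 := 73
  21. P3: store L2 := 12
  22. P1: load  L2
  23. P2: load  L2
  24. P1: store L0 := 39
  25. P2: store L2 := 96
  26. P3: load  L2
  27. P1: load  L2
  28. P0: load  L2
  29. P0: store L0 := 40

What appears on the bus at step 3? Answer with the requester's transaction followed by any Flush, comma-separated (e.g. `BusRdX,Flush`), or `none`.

1. P0: store L0 := 89  bus=[BusRdX]  L0: P0=M P1=I P2=I P3=I  mem[L0]=40
2. P3: store L2 := 21  bus=[BusRdX]  L2: P0=I P1=I P2=I P3=M  mem[L2]=70
3. P1: store L2 := 75  bus=[BusRdX,Flush]  L2: P0=I P1=M P2=I P3=I  mem[L2]=21
4. P2: store L2 := 6  bus=[BusRdX,Flush]  L2: P0=I P1=I P2=M P3=I  mem[L2]=75
5. P0: store L2 := 10  bus=[BusRdX,Flush]  L2: P0=M P1=I P2=I P3=I  mem[L2]=6
6. P3: load  L0  bus=[BusRd,Flush]  L0: P0=S P1=I P2=I P3=S  mem[L0]=89
7. P2: load  L0  bus=[BusRd]  L0: P0=S P1=I P2=S P3=S  mem[L0]=89
8. P2: load  L2  bus=[BusRd,Flush]  L2: P0=S P1=I P2=S P3=I  mem[L2]=10
9. P0: load  L1  bus=[BusRd]  L1: P0=S P1=I P2=I P3=I  mem[L1]=90
10. P3: load  L1  bus=[BusRd]  L1: P0=S P1=I P2=I P3=S  mem[L1]=90
11. P3: load  L2  bus=[BusRd]  L2: P0=S P1=I P2=S P3=S  mem[L2]=10
12. P1: load  L2  bus=[BusRd]  L2: P0=S P1=S P2=S P3=S  mem[L2]=10
13. P1: load  L2  bus=[-]  L2: P0=S P1=S P2=S P3=S  mem[L2]=10
14. P2: load  L0  bus=[-]  L0: P0=S P1=I P2=S P3=S  mem[L0]=89
15. P3: store L2 := 41  bus=[BusRdX]  L2: P0=I P1=I P2=I P3=M  mem[L2]=10
16. P1: store L2 := 11  bus=[BusRdX,Flush]  L2: P0=I P1=M P2=I P3=I  mem[L2]=41
17. P1: store L2 := 42  bus=[-]  L2: P0=I P1=M P2=I P3=I  mem[L2]=41
18. P1: store L2 := 96  bus=[-]  L2: P0=I P1=M P2=I P3=I  mem[L2]=41
19. P1: store L2 := 14  bus=[-]  L2: P0=I P1=M P2=I P3=I  mem[L2]=41
20. P1: store L2 := 73  bus=[-]  L2: P0=I P1=M P2=I P3=I  mem[L2]=41
21. P3: store L2 := 12  bus=[BusRdX,Flush]  L2: P0=I P1=I P2=I P3=M  mem[L2]=73
22. P1: load  L2  bus=[BusRd,Flush]  L2: P0=I P1=S P2=I P3=S  mem[L2]=12
23. P2: load  L2  bus=[BusRd]  L2: P0=I P1=S P2=S P3=S  mem[L2]=12
24. P1: store L0 := 39  bus=[BusRdX]  L0: P0=I P1=M P2=I P3=I  mem[L0]=89
25. P2: store L2 := 96  bus=[BusRdX]  L2: P0=I P1=I P2=M P3=I  mem[L2]=12
26. P3: load  L2  bus=[BusRd,Flush]  L2: P0=I P1=I P2=S P3=S  mem[L2]=96
27. P1: load  L2  bus=[BusRd]  L2: P0=I P1=S P2=S P3=S  mem[L2]=96
28. P0: load  L2  bus=[BusRd]  L2: P0=S P1=S P2=S P3=S  mem[L2]=96
29. P0: store L0 := 40  bus=[BusRdX,Flush]  L0: P0=M P1=I P2=I P3=I  mem[L0]=39

bus = BusRdX,Flush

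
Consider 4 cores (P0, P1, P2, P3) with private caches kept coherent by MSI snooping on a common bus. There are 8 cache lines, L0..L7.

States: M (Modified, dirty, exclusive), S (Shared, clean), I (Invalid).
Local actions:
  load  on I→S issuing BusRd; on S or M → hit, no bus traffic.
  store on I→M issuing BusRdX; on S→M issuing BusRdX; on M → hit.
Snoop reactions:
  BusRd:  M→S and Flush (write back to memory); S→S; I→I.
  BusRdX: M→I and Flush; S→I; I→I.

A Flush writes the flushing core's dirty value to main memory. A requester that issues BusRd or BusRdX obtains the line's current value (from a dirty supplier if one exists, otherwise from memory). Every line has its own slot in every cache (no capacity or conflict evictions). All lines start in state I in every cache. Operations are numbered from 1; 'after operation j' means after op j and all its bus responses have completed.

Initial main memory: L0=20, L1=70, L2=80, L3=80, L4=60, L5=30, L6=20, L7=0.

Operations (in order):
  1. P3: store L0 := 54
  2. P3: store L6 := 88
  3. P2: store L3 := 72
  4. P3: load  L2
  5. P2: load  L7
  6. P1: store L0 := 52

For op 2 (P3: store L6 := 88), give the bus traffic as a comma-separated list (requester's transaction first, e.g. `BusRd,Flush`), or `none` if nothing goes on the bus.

1. P3: store L0 := 54  bus=[BusRdX]  L0: P0=I P1=I P2=I P3=M  mem[L0]=20
2. P3: store L6 := 88  bus=[BusRdX]  L6: P0=I P1=I P2=I P3=M  mem[L6]=20
3. P2: store L3 := 72  bus=[BusRdX]  L3: P0=I P1=I P2=M P3=I  mem[L3]=80
4. P3: load  L2  bus=[BusRd]  L2: P0=I P1=I P2=I P3=S  mem[L2]=80
5. P2: load  L7  bus=[BusRd]  L7: P0=I P1=I P2=S P3=I  mem[L7]=0
6. P1: store L0 := 52  bus=[BusRdX,Flush]  L0: P0=I P1=M P2=I P3=I  mem[L0]=54

bus = BusRdX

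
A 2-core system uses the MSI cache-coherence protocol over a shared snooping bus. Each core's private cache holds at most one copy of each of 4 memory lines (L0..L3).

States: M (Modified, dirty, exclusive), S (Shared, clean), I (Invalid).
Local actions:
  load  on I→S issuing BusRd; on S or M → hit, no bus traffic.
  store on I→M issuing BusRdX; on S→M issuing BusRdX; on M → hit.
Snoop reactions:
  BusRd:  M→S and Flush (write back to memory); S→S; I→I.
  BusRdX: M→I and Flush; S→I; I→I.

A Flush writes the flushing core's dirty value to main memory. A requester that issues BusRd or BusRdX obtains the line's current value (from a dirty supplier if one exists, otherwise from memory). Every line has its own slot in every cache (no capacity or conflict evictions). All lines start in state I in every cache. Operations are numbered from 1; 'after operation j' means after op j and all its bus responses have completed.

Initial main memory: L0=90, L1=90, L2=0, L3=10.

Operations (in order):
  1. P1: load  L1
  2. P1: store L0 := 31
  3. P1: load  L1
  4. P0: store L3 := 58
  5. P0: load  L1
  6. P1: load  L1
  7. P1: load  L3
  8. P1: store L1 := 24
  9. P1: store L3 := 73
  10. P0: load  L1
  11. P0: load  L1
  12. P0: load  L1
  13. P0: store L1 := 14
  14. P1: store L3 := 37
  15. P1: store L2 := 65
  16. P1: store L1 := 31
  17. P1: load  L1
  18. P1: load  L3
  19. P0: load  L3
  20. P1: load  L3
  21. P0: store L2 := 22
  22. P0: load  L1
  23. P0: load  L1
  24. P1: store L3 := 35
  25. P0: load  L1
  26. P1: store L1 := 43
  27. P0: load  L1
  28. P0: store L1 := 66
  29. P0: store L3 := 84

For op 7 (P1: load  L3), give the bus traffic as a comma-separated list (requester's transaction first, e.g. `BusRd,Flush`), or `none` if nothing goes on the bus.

[1] P1: load  L1 | P0:I, P1:S(90) | bus: BusRd
[2] P1: store L0 := 31 | P0:I, P1:M(31) | bus: BusRdX
[3] P1: load  L1 | P0:I, P1:S(90) | bus: none
[4] P0: store L3 := 58 | P0:M(58), P1:I | bus: BusRdX
[5] P0: load  L1 | P0:S(90), P1:S(90) | bus: BusRd
[6] P1: load  L1 | P0:S(90), P1:S(90) | bus: none
[7] P1: load  L3 | P0:S(58), P1:S(58) | bus: BusRd,Flush
[8] P1: store L1 := 24 | P0:I, P1:M(24) | bus: BusRdX
[9] P1: store L3 := 73 | P0:I, P1:M(73) | bus: BusRdX
[10] P0: load  L1 | P0:S(24), P1:S(24) | bus: BusRd,Flush
[11] P0: load  L1 | P0:S(24), P1:S(24) | bus: none
[12] P0: load  L1 | P0:S(24), P1:S(24) | bus: none
[13] P0: store L1 := 14 | P0:M(14), P1:I | bus: BusRdX
[14] P1: store L3 := 37 | P0:I, P1:M(37) | bus: none
[15] P1: store L2 := 65 | P0:I, P1:M(65) | bus: BusRdX
[16] P1: store L1 := 31 | P0:I, P1:M(31) | bus: BusRdX,Flush
[17] P1: load  L1 | P0:I, P1:M(31) | bus: none
[18] P1: load  L3 | P0:I, P1:M(37) | bus: none
[19] P0: load  L3 | P0:S(37), P1:S(37) | bus: BusRd,Flush
[20] P1: load  L3 | P0:S(37), P1:S(37) | bus: none
[21] P0: store L2 := 22 | P0:M(22), P1:I | bus: BusRdX,Flush
[22] P0: load  L1 | P0:S(31), P1:S(31) | bus: BusRd,Flush
[23] P0: load  L1 | P0:S(31), P1:S(31) | bus: none
[24] P1: store L3 := 35 | P0:I, P1:M(35) | bus: BusRdX
[25] P0: load  L1 | P0:S(31), P1:S(31) | bus: none
[26] P1: store L1 := 43 | P0:I, P1:M(43) | bus: BusRdX
[27] P0: load  L1 | P0:S(43), P1:S(43) | bus: BusRd,Flush
[28] P0: store L1 := 66 | P0:M(66), P1:I | bus: BusRdX
[29] P0: store L3 := 84 | P0:M(84), P1:I | bus: BusRdX,Flush

bus = BusRd,Flush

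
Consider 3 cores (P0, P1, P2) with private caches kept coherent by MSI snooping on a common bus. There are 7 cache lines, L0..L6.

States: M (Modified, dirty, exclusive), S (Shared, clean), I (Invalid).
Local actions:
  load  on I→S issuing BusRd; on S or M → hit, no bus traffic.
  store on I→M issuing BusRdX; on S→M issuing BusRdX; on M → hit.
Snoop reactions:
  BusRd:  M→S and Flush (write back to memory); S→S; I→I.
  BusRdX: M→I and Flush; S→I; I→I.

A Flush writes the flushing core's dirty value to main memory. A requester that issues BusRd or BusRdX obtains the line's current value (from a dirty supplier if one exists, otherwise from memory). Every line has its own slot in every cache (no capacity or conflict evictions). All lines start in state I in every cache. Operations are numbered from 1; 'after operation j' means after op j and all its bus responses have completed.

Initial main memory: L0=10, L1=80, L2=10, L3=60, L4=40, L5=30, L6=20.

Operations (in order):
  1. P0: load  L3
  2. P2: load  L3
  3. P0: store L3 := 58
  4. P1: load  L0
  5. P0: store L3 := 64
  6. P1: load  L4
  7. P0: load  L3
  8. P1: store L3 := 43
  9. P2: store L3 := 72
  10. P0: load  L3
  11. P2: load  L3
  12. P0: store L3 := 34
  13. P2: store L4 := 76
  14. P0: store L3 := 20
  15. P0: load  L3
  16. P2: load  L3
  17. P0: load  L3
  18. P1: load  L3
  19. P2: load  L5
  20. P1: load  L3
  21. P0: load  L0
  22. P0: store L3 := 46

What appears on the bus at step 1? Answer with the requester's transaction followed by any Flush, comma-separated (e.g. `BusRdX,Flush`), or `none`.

bus = BusRd

  op1 P0: load  L3 → S/I/I on L3; bus BusRd; mem=60
  op2 P2: load  L3 → S/I/S on L3; bus BusRd; mem=60
  op3 P0: store L3 := 58 → M/I/I on L3; bus BusRdX; mem=60
  op4 P1: load  L0 → I/S/I on L0; bus BusRd; mem=10
  op5 P0: store L3 := 64 → M/I/I on L3; bus (none); mem=60
  op6 P1: load  L4 → I/S/I on L4; bus BusRd; mem=40
  op7 P0: load  L3 → M/I/I on L3; bus (none); mem=60
  op8 P1: store L3 := 43 → I/M/I on L3; bus BusRdX Flush; mem=64
  op9 P2: store L3 := 72 → I/I/M on L3; bus BusRdX Flush; mem=43
  op10 P0: load  L3 → S/I/S on L3; bus BusRd Flush; mem=72
  op11 P2: load  L3 → S/I/S on L3; bus (none); mem=72
  op12 P0: store L3 := 34 → M/I/I on L3; bus BusRdX; mem=72
  op13 P2: store L4 := 76 → I/I/M on L4; bus BusRdX; mem=40
  op14 P0: store L3 := 20 → M/I/I on L3; bus (none); mem=72
  op15 P0: load  L3 → M/I/I on L3; bus (none); mem=72
  op16 P2: load  L3 → S/I/S on L3; bus BusRd Flush; mem=20
  op17 P0: load  L3 → S/I/S on L3; bus (none); mem=20
  op18 P1: load  L3 → S/S/S on L3; bus BusRd; mem=20
  op19 P2: load  L5 → I/I/S on L5; bus BusRd; mem=30
  op20 P1: load  L3 → S/S/S on L3; bus (none); mem=20
  op21 P0: load  L0 → S/S/I on L0; bus BusRd; mem=10
  op22 P0: store L3 := 46 → M/I/I on L3; bus BusRdX; mem=20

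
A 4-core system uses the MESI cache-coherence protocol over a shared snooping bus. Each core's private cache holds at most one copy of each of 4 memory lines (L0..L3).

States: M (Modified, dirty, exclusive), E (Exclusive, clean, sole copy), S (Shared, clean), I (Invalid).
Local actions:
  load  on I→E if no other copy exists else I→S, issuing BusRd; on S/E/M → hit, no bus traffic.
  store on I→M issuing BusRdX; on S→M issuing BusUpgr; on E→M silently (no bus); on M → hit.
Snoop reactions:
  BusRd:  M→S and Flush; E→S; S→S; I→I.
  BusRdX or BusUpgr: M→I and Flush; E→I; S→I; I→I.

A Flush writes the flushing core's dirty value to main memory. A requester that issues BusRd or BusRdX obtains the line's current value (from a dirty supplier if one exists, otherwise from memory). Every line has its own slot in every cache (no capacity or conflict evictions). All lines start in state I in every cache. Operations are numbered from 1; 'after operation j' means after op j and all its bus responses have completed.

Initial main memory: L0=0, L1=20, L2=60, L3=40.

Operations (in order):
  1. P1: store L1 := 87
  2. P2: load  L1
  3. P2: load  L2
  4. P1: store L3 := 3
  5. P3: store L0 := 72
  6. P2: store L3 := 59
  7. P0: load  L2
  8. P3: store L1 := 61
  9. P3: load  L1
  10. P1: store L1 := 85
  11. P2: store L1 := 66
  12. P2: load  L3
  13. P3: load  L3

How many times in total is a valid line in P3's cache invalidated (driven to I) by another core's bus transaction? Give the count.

invalidations = 1

step 1: P1: store L1 := 87  ⟶  IMII  (L1)  txn=BusRdX  M[L1]=20
step 2: P2: load  L1  ⟶  ISSI  (L1)  txn=BusRd+Flush  M[L1]=87
step 3: P2: load  L2  ⟶  IIEI  (L2)  txn=BusRd  M[L2]=60
step 4: P1: store L3 := 3  ⟶  IMII  (L3)  txn=BusRdX  M[L3]=40
step 5: P3: store L0 := 72  ⟶  IIIM  (L0)  txn=BusRdX  M[L0]=0
step 6: P2: store L3 := 59  ⟶  IIMI  (L3)  txn=BusRdX+Flush  M[L3]=3
step 7: P0: load  L2  ⟶  SISI  (L2)  txn=BusRd  M[L2]=60
step 8: P3: store L1 := 61  ⟶  IIIM  (L1)  txn=BusRdX  M[L1]=87
step 9: P3: load  L1  ⟶  IIIM  (L1)  txn=∅  M[L1]=87
step 10: P1: store L1 := 85  ⟶  IMII  (L1)  txn=BusRdX+Flush  M[L1]=61
step 11: P2: store L1 := 66  ⟶  IIMI  (L1)  txn=BusRdX+Flush  M[L1]=85
step 12: P2: load  L3  ⟶  IIMI  (L3)  txn=∅  M[L3]=3
step 13: P3: load  L3  ⟶  IISS  (L3)  txn=BusRd+Flush  M[L3]=59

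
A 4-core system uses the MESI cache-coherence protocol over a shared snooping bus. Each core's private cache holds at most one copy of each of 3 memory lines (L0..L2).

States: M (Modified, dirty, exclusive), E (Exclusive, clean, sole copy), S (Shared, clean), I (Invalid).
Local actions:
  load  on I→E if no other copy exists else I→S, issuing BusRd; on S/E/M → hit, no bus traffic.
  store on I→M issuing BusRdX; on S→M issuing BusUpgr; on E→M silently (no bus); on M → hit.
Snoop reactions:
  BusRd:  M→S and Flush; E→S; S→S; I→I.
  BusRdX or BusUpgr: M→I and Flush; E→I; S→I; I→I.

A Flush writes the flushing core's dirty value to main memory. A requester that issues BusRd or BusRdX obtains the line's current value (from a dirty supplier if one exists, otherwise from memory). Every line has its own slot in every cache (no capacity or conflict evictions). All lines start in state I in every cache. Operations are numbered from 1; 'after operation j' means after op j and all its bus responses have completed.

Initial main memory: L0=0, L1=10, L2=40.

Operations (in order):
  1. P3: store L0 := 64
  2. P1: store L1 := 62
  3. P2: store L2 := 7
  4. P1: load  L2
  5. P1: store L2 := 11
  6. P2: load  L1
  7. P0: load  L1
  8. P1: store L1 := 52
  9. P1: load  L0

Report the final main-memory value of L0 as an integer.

1. P3: store L0 := 64  bus=[BusRdX]  L0: P0=I P1=I P2=I P3=M  mem[L0]=0
2. P1: store L1 := 62  bus=[BusRdX]  L1: P0=I P1=M P2=I P3=I  mem[L1]=10
3. P2: store L2 := 7  bus=[BusRdX]  L2: P0=I P1=I P2=M P3=I  mem[L2]=40
4. P1: load  L2  bus=[BusRd,Flush]  L2: P0=I P1=S P2=S P3=I  mem[L2]=7
5. P1: store L2 := 11  bus=[BusUpgr]  L2: P0=I P1=M P2=I P3=I  mem[L2]=7
6. P2: load  L1  bus=[BusRd,Flush]  L1: P0=I P1=S P2=S P3=I  mem[L1]=62
7. P0: load  L1  bus=[BusRd]  L1: P0=S P1=S P2=S P3=I  mem[L1]=62
8. P1: store L1 := 52  bus=[BusUpgr]  L1: P0=I P1=M P2=I P3=I  mem[L1]=62
9. P1: load  L0  bus=[BusRd,Flush]  L0: P0=I P1=S P2=I P3=S  mem[L0]=64

memory[L0] = 64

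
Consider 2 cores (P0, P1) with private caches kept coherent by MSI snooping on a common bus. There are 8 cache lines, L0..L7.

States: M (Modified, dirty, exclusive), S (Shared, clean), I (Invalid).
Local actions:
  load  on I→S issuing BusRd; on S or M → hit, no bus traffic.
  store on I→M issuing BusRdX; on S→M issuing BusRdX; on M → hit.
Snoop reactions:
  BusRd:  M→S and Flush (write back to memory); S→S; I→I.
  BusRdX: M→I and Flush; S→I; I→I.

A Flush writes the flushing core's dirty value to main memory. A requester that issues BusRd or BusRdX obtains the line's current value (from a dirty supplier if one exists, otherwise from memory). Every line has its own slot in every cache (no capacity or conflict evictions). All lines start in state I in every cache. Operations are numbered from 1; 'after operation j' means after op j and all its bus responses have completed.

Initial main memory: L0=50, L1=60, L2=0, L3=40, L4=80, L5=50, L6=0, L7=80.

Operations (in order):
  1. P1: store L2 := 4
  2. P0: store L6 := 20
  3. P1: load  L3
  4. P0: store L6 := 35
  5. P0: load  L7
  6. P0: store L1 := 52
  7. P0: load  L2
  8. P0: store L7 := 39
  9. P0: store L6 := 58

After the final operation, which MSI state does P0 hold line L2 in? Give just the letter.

[1] P1: store L2 := 4 | P0:I, P1:M(4) | bus: BusRdX
[2] P0: store L6 := 20 | P0:M(20), P1:I | bus: BusRdX
[3] P1: load  L3 | P0:I, P1:S(40) | bus: BusRd
[4] P0: store L6 := 35 | P0:M(35), P1:I | bus: none
[5] P0: load  L7 | P0:S(80), P1:I | bus: BusRd
[6] P0: store L1 := 52 | P0:M(52), P1:I | bus: BusRdX
[7] P0: load  L2 | P0:S(4), P1:S(4) | bus: BusRd,Flush
[8] P0: store L7 := 39 | P0:M(39), P1:I | bus: BusRdX
[9] P0: store L6 := 58 | P0:M(58), P1:I | bus: none

state = S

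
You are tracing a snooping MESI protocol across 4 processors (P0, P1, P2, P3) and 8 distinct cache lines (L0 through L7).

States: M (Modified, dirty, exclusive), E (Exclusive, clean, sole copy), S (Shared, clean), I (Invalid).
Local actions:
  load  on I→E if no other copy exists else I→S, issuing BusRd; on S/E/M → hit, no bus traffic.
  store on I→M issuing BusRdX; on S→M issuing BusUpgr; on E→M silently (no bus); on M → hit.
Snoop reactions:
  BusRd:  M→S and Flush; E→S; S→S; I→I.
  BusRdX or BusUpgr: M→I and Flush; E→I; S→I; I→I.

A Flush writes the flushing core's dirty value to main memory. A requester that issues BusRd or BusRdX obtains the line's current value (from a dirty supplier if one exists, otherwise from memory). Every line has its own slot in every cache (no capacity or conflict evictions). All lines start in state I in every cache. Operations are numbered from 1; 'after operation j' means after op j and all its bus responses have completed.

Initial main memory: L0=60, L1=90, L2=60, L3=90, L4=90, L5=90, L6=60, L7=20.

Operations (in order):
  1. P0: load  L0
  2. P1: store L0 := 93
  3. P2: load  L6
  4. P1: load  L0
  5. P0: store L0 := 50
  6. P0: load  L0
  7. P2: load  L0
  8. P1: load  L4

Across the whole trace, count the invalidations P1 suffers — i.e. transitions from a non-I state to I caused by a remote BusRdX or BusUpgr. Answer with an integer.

invalidations = 1

[1] P0: load  L0 | P0:E(60), P1:I, P2:I, P3:I | bus: BusRd
[2] P1: store L0 := 93 | P0:I, P1:M(93), P2:I, P3:I | bus: BusRdX
[3] P2: load  L6 | P0:I, P1:I, P2:E(60), P3:I | bus: BusRd
[4] P1: load  L0 | P0:I, P1:M(93), P2:I, P3:I | bus: none
[5] P0: store L0 := 50 | P0:M(50), P1:I, P2:I, P3:I | bus: BusRdX,Flush
[6] P0: load  L0 | P0:M(50), P1:I, P2:I, P3:I | bus: none
[7] P2: load  L0 | P0:S(50), P1:I, P2:S(50), P3:I | bus: BusRd,Flush
[8] P1: load  L4 | P0:I, P1:E(90), P2:I, P3:I | bus: BusRd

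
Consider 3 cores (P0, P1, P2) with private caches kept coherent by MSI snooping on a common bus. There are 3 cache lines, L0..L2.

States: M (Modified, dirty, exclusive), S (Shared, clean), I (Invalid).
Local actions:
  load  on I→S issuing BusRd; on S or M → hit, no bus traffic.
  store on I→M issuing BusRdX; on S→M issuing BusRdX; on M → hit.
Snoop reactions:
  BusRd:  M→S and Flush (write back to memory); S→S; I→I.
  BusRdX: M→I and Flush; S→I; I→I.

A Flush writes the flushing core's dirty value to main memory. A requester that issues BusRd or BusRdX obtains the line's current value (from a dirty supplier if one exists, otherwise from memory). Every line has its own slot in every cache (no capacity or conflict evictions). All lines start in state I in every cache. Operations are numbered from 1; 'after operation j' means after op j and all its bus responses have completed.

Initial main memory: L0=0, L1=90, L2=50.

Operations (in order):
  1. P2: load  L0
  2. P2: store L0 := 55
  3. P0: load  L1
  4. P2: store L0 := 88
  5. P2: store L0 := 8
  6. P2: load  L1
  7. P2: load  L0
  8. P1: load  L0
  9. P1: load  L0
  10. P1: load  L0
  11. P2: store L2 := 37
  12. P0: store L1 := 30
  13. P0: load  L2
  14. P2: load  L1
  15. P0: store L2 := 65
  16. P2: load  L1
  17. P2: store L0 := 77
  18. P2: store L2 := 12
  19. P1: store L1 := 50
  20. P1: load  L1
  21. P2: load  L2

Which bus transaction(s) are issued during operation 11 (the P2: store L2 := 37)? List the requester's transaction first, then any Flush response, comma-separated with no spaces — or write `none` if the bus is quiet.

1. P2: load  L0  bus=[BusRd]  L0: P0=I P1=I P2=S  mem[L0]=0
2. P2: store L0 := 55  bus=[BusRdX]  L0: P0=I P1=I P2=M  mem[L0]=0
3. P0: load  L1  bus=[BusRd]  L1: P0=S P1=I P2=I  mem[L1]=90
4. P2: store L0 := 88  bus=[-]  L0: P0=I P1=I P2=M  mem[L0]=0
5. P2: store L0 := 8  bus=[-]  L0: P0=I P1=I P2=M  mem[L0]=0
6. P2: load  L1  bus=[BusRd]  L1: P0=S P1=I P2=S  mem[L1]=90
7. P2: load  L0  bus=[-]  L0: P0=I P1=I P2=M  mem[L0]=0
8. P1: load  L0  bus=[BusRd,Flush]  L0: P0=I P1=S P2=S  mem[L0]=8
9. P1: load  L0  bus=[-]  L0: P0=I P1=S P2=S  mem[L0]=8
10. P1: load  L0  bus=[-]  L0: P0=I P1=S P2=S  mem[L0]=8
11. P2: store L2 := 37  bus=[BusRdX]  L2: P0=I P1=I P2=M  mem[L2]=50
12. P0: store L1 := 30  bus=[BusRdX]  L1: P0=M P1=I P2=I  mem[L1]=90
13. P0: load  L2  bus=[BusRd,Flush]  L2: P0=S P1=I P2=S  mem[L2]=37
14. P2: load  L1  bus=[BusRd,Flush]  L1: P0=S P1=I P2=S  mem[L1]=30
15. P0: store L2 := 65  bus=[BusRdX]  L2: P0=M P1=I P2=I  mem[L2]=37
16. P2: load  L1  bus=[-]  L1: P0=S P1=I P2=S  mem[L1]=30
17. P2: store L0 := 77  bus=[BusRdX]  L0: P0=I P1=I P2=M  mem[L0]=8
18. P2: store L2 := 12  bus=[BusRdX,Flush]  L2: P0=I P1=I P2=M  mem[L2]=65
19. P1: store L1 := 50  bus=[BusRdX]  L1: P0=I P1=M P2=I  mem[L1]=30
20. P1: load  L1  bus=[-]  L1: P0=I P1=M P2=I  mem[L1]=30
21. P2: load  L2  bus=[-]  L2: P0=I P1=I P2=M  mem[L2]=65

bus = BusRdX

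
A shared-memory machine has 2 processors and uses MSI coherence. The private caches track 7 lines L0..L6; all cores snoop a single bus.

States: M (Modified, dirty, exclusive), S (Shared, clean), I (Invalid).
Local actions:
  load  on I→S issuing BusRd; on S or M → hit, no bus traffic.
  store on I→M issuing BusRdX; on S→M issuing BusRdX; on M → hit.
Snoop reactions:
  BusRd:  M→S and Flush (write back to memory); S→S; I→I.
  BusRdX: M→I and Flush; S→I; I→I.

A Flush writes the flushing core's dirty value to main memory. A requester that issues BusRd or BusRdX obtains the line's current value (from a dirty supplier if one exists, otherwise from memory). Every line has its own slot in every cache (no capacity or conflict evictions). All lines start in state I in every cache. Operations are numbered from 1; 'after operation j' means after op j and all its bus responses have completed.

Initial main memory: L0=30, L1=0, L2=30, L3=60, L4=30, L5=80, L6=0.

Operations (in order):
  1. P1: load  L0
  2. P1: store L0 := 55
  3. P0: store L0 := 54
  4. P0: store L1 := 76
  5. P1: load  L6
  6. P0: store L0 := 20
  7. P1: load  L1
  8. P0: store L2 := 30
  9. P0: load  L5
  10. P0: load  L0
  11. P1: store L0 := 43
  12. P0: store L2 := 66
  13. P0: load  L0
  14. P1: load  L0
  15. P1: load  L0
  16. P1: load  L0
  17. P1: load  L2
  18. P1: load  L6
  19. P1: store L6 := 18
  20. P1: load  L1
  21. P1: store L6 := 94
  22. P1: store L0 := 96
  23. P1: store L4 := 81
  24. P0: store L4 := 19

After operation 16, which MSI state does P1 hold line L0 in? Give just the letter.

state = S

step 1: P1: load  L0  ⟶  IS  (L0)  txn=BusRd  M[L0]=30
step 2: P1: store L0 := 55  ⟶  IM  (L0)  txn=BusRdX  M[L0]=30
step 3: P0: store L0 := 54  ⟶  MI  (L0)  txn=BusRdX+Flush  M[L0]=55
step 4: P0: store L1 := 76  ⟶  MI  (L1)  txn=BusRdX  M[L1]=0
step 5: P1: load  L6  ⟶  IS  (L6)  txn=BusRd  M[L6]=0
step 6: P0: store L0 := 20  ⟶  MI  (L0)  txn=∅  M[L0]=55
step 7: P1: load  L1  ⟶  SS  (L1)  txn=BusRd+Flush  M[L1]=76
step 8: P0: store L2 := 30  ⟶  MI  (L2)  txn=BusRdX  M[L2]=30
step 9: P0: load  L5  ⟶  SI  (L5)  txn=BusRd  M[L5]=80
step 10: P0: load  L0  ⟶  MI  (L0)  txn=∅  M[L0]=55
step 11: P1: store L0 := 43  ⟶  IM  (L0)  txn=BusRdX+Flush  M[L0]=20
step 12: P0: store L2 := 66  ⟶  MI  (L2)  txn=∅  M[L2]=30
step 13: P0: load  L0  ⟶  SS  (L0)  txn=BusRd+Flush  M[L0]=43
step 14: P1: load  L0  ⟶  SS  (L0)  txn=∅  M[L0]=43
step 15: P1: load  L0  ⟶  SS  (L0)  txn=∅  M[L0]=43
step 16: P1: load  L0  ⟶  SS  (L0)  txn=∅  M[L0]=43
step 17: P1: load  L2  ⟶  SS  (L2)  txn=BusRd+Flush  M[L2]=66
step 18: P1: load  L6  ⟶  IS  (L6)  txn=∅  M[L6]=0
step 19: P1: store L6 := 18  ⟶  IM  (L6)  txn=BusRdX  M[L6]=0
step 20: P1: load  L1  ⟶  SS  (L1)  txn=∅  M[L1]=76
step 21: P1: store L6 := 94  ⟶  IM  (L6)  txn=∅  M[L6]=0
step 22: P1: store L0 := 96  ⟶  IM  (L0)  txn=BusRdX  M[L0]=43
step 23: P1: store L4 := 81  ⟶  IM  (L4)  txn=BusRdX  M[L4]=30
step 24: P0: store L4 := 19  ⟶  MI  (L4)  txn=BusRdX+Flush  M[L4]=81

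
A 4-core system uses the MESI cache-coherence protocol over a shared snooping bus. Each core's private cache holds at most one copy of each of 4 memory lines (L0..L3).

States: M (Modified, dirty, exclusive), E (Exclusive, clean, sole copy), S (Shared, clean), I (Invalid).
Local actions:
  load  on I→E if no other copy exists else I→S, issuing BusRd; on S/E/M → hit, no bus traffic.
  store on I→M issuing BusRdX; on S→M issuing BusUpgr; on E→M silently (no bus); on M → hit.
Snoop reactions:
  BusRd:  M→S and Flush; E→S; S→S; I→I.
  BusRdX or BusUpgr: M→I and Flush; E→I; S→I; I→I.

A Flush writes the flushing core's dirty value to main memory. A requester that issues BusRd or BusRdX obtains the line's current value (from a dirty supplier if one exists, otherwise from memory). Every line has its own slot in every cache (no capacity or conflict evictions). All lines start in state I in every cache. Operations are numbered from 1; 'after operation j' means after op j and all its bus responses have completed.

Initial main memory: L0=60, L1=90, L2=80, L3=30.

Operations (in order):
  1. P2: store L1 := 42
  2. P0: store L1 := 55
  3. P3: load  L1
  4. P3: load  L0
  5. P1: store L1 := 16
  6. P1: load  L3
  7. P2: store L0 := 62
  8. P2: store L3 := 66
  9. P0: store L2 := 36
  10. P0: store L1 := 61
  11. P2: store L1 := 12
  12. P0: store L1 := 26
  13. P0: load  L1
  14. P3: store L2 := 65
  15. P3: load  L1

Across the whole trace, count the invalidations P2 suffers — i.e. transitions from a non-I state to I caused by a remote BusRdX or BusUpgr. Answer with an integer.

invalidations = 2

[1] P2: store L1 := 42 | P0:I, P1:I, P2:M(42), P3:I | bus: BusRdX
[2] P0: store L1 := 55 | P0:M(55), P1:I, P2:I, P3:I | bus: BusRdX,Flush
[3] P3: load  L1 | P0:S(55), P1:I, P2:I, P3:S(55) | bus: BusRd,Flush
[4] P3: load  L0 | P0:I, P1:I, P2:I, P3:E(60) | bus: BusRd
[5] P1: store L1 := 16 | P0:I, P1:M(16), P2:I, P3:I | bus: BusRdX
[6] P1: load  L3 | P0:I, P1:E(30), P2:I, P3:I | bus: BusRd
[7] P2: store L0 := 62 | P0:I, P1:I, P2:M(62), P3:I | bus: BusRdX
[8] P2: store L3 := 66 | P0:I, P1:I, P2:M(66), P3:I | bus: BusRdX
[9] P0: store L2 := 36 | P0:M(36), P1:I, P2:I, P3:I | bus: BusRdX
[10] P0: store L1 := 61 | P0:M(61), P1:I, P2:I, P3:I | bus: BusRdX,Flush
[11] P2: store L1 := 12 | P0:I, P1:I, P2:M(12), P3:I | bus: BusRdX,Flush
[12] P0: store L1 := 26 | P0:M(26), P1:I, P2:I, P3:I | bus: BusRdX,Flush
[13] P0: load  L1 | P0:M(26), P1:I, P2:I, P3:I | bus: none
[14] P3: store L2 := 65 | P0:I, P1:I, P2:I, P3:M(65) | bus: BusRdX,Flush
[15] P3: load  L1 | P0:S(26), P1:I, P2:I, P3:S(26) | bus: BusRd,Flush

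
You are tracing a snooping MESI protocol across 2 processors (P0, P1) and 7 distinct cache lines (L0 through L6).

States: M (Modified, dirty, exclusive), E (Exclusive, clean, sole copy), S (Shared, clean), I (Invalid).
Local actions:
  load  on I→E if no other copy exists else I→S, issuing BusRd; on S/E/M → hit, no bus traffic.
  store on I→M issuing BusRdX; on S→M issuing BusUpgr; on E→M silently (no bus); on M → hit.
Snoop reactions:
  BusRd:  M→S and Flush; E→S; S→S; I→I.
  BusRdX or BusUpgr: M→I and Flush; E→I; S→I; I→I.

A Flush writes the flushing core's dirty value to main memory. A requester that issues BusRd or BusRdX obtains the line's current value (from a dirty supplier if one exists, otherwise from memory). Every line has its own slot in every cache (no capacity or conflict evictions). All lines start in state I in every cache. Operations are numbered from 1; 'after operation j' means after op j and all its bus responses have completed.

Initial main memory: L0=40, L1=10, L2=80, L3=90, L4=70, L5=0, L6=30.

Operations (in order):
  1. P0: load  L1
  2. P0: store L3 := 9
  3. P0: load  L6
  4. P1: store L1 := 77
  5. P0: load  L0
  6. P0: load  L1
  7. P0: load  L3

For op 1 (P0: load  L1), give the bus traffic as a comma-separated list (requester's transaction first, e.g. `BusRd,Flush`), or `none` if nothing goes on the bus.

bus = BusRd

[1] P0: load  L1 | P0:E(10), P1:I | bus: BusRd
[2] P0: store L3 := 9 | P0:M(9), P1:I | bus: BusRdX
[3] P0: load  L6 | P0:E(30), P1:I | bus: BusRd
[4] P1: store L1 := 77 | P0:I, P1:M(77) | bus: BusRdX
[5] P0: load  L0 | P0:E(40), P1:I | bus: BusRd
[6] P0: load  L1 | P0:S(77), P1:S(77) | bus: BusRd,Flush
[7] P0: load  L3 | P0:M(9), P1:I | bus: none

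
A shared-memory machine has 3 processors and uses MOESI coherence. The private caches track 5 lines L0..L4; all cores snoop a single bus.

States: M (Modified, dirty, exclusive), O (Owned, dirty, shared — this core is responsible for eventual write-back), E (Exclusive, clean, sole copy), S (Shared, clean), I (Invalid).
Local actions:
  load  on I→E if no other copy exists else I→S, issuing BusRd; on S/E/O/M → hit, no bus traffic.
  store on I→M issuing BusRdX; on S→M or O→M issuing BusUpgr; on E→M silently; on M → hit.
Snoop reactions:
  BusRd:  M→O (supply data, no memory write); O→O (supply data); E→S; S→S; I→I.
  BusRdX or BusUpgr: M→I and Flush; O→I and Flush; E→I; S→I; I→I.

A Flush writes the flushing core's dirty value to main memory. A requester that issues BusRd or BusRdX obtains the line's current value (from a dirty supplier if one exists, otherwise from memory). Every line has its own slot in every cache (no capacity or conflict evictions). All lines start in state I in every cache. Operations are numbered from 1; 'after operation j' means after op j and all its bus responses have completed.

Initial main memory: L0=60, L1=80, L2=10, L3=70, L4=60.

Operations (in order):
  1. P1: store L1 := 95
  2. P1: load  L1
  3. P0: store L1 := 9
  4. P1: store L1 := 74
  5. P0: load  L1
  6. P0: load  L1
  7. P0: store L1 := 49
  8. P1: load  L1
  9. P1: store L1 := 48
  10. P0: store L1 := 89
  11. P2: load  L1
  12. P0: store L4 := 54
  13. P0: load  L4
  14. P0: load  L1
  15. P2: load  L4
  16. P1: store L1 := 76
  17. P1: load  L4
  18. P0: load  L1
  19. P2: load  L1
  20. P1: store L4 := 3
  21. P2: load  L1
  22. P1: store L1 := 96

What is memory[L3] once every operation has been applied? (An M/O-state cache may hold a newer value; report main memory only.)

memory[L3] = 70

1. P1: store L1 := 95  bus=[BusRdX]  L1: P0=I P1=M P2=I  mem[L1]=80
2. P1: load  L1  bus=[-]  L1: P0=I P1=M P2=I  mem[L1]=80
3. P0: store L1 := 9  bus=[BusRdX,Flush]  L1: P0=M P1=I P2=I  mem[L1]=95
4. P1: store L1 := 74  bus=[BusRdX,Flush]  L1: P0=I P1=M P2=I  mem[L1]=9
5. P0: load  L1  bus=[BusRd]  L1: P0=S P1=O P2=I  mem[L1]=9
6. P0: load  L1  bus=[-]  L1: P0=S P1=O P2=I  mem[L1]=9
7. P0: store L1 := 49  bus=[BusUpgr,Flush]  L1: P0=M P1=I P2=I  mem[L1]=74
8. P1: load  L1  bus=[BusRd]  L1: P0=O P1=S P2=I  mem[L1]=74
9. P1: store L1 := 48  bus=[BusUpgr,Flush]  L1: P0=I P1=M P2=I  mem[L1]=49
10. P0: store L1 := 89  bus=[BusRdX,Flush]  L1: P0=M P1=I P2=I  mem[L1]=48
11. P2: load  L1  bus=[BusRd]  L1: P0=O P1=I P2=S  mem[L1]=48
12. P0: store L4 := 54  bus=[BusRdX]  L4: P0=M P1=I P2=I  mem[L4]=60
13. P0: load  L4  bus=[-]  L4: P0=M P1=I P2=I  mem[L4]=60
14. P0: load  L1  bus=[-]  L1: P0=O P1=I P2=S  mem[L1]=48
15. P2: load  L4  bus=[BusRd]  L4: P0=O P1=I P2=S  mem[L4]=60
16. P1: store L1 := 76  bus=[BusRdX,Flush]  L1: P0=I P1=M P2=I  mem[L1]=89
17. P1: load  L4  bus=[BusRd]  L4: P0=O P1=S P2=S  mem[L4]=60
18. P0: load  L1  bus=[BusRd]  L1: P0=S P1=O P2=I  mem[L1]=89
19. P2: load  L1  bus=[BusRd]  L1: P0=S P1=O P2=S  mem[L1]=89
20. P1: store L4 := 3  bus=[BusUpgr,Flush]  L4: P0=I P1=M P2=I  mem[L4]=54
21. P2: load  L1  bus=[-]  L1: P0=S P1=O P2=S  mem[L1]=89
22. P1: store L1 := 96  bus=[BusUpgr]  L1: P0=I P1=M P2=I  mem[L1]=89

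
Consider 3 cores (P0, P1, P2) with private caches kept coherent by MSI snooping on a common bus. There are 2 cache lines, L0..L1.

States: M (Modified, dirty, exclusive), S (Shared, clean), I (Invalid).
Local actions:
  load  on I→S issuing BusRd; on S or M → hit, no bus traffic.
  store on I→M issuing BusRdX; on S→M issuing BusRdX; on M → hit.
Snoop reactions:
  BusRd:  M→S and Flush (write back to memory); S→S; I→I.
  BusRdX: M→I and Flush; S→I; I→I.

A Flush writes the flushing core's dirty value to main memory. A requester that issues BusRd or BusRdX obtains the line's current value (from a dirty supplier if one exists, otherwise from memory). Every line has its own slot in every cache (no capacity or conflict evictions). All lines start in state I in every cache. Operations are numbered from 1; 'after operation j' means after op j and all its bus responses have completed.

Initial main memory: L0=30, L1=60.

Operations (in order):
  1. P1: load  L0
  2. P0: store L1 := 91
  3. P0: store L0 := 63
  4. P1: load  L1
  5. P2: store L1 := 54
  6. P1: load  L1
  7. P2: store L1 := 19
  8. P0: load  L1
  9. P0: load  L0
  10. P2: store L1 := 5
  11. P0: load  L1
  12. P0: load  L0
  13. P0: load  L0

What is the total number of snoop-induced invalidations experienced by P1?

invalidations = 3

1. P1: load  L0  bus=[BusRd]  L0: P0=I P1=S P2=I  mem[L0]=30
2. P0: store L1 := 91  bus=[BusRdX]  L1: P0=M P1=I P2=I  mem[L1]=60
3. P0: store L0 := 63  bus=[BusRdX]  L0: P0=M P1=I P2=I  mem[L0]=30
4. P1: load  L1  bus=[BusRd,Flush]  L1: P0=S P1=S P2=I  mem[L1]=91
5. P2: store L1 := 54  bus=[BusRdX]  L1: P0=I P1=I P2=M  mem[L1]=91
6. P1: load  L1  bus=[BusRd,Flush]  L1: P0=I P1=S P2=S  mem[L1]=54
7. P2: store L1 := 19  bus=[BusRdX]  L1: P0=I P1=I P2=M  mem[L1]=54
8. P0: load  L1  bus=[BusRd,Flush]  L1: P0=S P1=I P2=S  mem[L1]=19
9. P0: load  L0  bus=[-]  L0: P0=M P1=I P2=I  mem[L0]=30
10. P2: store L1 := 5  bus=[BusRdX]  L1: P0=I P1=I P2=M  mem[L1]=19
11. P0: load  L1  bus=[BusRd,Flush]  L1: P0=S P1=I P2=S  mem[L1]=5
12. P0: load  L0  bus=[-]  L0: P0=M P1=I P2=I  mem[L0]=30
13. P0: load  L0  bus=[-]  L0: P0=M P1=I P2=I  mem[L0]=30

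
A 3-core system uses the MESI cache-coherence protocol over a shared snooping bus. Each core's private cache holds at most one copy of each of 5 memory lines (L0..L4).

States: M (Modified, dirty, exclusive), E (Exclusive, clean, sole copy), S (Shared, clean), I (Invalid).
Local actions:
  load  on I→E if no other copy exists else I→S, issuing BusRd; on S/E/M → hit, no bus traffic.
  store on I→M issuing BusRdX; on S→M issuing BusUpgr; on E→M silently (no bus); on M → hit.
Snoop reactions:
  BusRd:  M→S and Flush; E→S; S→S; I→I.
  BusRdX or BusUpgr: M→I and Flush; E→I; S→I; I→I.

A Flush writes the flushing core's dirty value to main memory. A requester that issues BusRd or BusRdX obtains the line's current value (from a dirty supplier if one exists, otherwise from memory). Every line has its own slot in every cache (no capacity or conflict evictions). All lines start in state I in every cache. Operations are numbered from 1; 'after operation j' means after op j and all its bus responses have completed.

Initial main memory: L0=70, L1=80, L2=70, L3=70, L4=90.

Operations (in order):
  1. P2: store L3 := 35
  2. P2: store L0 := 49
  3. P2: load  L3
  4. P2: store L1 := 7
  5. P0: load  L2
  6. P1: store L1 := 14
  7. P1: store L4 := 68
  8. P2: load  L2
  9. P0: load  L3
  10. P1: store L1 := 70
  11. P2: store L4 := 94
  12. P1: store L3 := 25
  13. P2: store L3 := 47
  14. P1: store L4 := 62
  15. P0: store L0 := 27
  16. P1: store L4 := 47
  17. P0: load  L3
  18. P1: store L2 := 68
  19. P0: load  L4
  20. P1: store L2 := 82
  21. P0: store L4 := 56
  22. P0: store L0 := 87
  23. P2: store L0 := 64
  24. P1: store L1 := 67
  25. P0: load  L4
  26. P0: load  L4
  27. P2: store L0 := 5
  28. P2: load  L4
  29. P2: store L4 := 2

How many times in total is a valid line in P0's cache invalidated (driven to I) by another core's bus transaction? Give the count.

invalidations = 4

  op1 P2: store L3 := 35 → I/I/M on L3; bus BusRdX; mem=70
  op2 P2: store L0 := 49 → I/I/M on L0; bus BusRdX; mem=70
  op3 P2: load  L3 → I/I/M on L3; bus (none); mem=70
  op4 P2: store L1 := 7 → I/I/M on L1; bus BusRdX; mem=80
  op5 P0: load  L2 → E/I/I on L2; bus BusRd; mem=70
  op6 P1: store L1 := 14 → I/M/I on L1; bus BusRdX Flush; mem=7
  op7 P1: store L4 := 68 → I/M/I on L4; bus BusRdX; mem=90
  op8 P2: load  L2 → S/I/S on L2; bus BusRd; mem=70
  op9 P0: load  L3 → S/I/S on L3; bus BusRd Flush; mem=35
  op10 P1: store L1 := 70 → I/M/I on L1; bus (none); mem=7
  op11 P2: store L4 := 94 → I/I/M on L4; bus BusRdX Flush; mem=68
  op12 P1: store L3 := 25 → I/M/I on L3; bus BusRdX; mem=35
  op13 P2: store L3 := 47 → I/I/M on L3; bus BusRdX Flush; mem=25
  op14 P1: store L4 := 62 → I/M/I on L4; bus BusRdX Flush; mem=94
  op15 P0: store L0 := 27 → M/I/I on L0; bus BusRdX Flush; mem=49
  op16 P1: store L4 := 47 → I/M/I on L4; bus (none); mem=94
  op17 P0: load  L3 → S/I/S on L3; bus BusRd Flush; mem=47
  op18 P1: store L2 := 68 → I/M/I on L2; bus BusRdX; mem=70
  op19 P0: load  L4 → S/S/I on L4; bus BusRd Flush; mem=47
  op20 P1: store L2 := 82 → I/M/I on L2; bus (none); mem=70
  op21 P0: store L4 := 56 → M/I/I on L4; bus BusUpgr; mem=47
  op22 P0: store L0 := 87 → M/I/I on L0; bus (none); mem=49
  op23 P2: store L0 := 64 → I/I/M on L0; bus BusRdX Flush; mem=87
  op24 P1: store L1 := 67 → I/M/I on L1; bus (none); mem=7
  op25 P0: load  L4 → M/I/I on L4; bus (none); mem=47
  op26 P0: load  L4 → M/I/I on L4; bus (none); mem=47
  op27 P2: store L0 := 5 → I/I/M on L0; bus (none); mem=87
  op28 P2: load  L4 → S/I/S on L4; bus BusRd Flush; mem=56
  op29 P2: store L4 := 2 → I/I/M on L4; bus BusUpgr; mem=56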